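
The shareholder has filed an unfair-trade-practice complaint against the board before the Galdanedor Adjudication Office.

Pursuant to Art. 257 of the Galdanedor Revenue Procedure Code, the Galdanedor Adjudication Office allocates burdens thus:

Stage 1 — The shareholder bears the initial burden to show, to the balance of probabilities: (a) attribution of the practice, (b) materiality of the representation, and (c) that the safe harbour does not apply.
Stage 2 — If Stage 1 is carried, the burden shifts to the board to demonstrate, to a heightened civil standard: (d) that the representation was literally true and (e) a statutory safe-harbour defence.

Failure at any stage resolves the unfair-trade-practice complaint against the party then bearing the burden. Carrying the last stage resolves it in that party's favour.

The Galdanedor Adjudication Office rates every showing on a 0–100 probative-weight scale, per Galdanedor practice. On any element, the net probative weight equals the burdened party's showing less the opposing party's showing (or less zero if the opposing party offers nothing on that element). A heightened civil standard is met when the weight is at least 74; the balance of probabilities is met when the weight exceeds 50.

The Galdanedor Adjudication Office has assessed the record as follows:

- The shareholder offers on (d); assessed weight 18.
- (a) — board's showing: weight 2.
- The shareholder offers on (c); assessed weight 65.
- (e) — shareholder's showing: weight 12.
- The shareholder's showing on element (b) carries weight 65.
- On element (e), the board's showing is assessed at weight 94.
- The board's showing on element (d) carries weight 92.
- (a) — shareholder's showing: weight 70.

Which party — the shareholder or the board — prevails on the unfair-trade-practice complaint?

board

At Stage 1 the shareholder must meet the balance of probabilities (weight exceeds 50): on (a) the weight is 70 less the opposing 2 gives net 68, which does exceed 50, so (a) meets the standard; on (b) the weight is 65, > 50, so (b) meets the standard; on (c) the weight is 65, > 50, so (c) meets the standard.
  The shareholder carries Stage 1; the board now bears the burden.
At Stage 2 the board must meet a heightened civil standard (weight is at least 74): on (d) the weight is 92 less the opposing 18 gives net 74, which does reach 74, so (d) meets the standard; on (e) the weight is 94 less the opposing 12 gives net 82, which does reach 74, so (e) meets the standard.
  The board carries the last stage.
Every stage carried; the board prevails.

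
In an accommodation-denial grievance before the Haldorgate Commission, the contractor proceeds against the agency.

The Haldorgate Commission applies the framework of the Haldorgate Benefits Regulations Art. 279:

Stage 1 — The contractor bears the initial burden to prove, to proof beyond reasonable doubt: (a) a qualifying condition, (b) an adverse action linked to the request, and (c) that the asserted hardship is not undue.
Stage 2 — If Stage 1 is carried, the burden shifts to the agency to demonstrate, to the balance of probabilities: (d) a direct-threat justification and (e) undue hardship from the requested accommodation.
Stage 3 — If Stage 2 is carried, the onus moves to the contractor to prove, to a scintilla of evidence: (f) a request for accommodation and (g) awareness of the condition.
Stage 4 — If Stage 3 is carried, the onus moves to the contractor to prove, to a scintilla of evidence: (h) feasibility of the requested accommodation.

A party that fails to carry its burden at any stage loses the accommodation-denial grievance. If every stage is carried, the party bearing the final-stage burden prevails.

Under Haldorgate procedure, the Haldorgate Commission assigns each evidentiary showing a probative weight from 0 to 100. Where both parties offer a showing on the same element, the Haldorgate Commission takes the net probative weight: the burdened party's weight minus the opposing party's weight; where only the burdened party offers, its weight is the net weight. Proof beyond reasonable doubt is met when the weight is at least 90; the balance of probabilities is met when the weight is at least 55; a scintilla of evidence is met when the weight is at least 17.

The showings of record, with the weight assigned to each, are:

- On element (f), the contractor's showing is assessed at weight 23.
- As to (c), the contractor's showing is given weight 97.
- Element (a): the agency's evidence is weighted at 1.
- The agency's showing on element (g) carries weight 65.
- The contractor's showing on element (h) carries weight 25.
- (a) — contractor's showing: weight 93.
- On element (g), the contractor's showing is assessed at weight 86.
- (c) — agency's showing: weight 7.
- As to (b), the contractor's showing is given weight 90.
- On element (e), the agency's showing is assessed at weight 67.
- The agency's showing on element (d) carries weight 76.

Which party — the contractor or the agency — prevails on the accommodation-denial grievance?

Stage 1 — burden on contractor; standard: proof beyond reasonable doubt (weight is at least 90).
    (a): 93 − 1 = 92 ≥ 90 [met]
    (b): 90 ≥ 90 [met]
    (c): 97 − 7 = 90 ≥ 90 [met]
  The contractor carries Stage 1; the agency now bears the burden.
Stage 2 — burden on agency; standard: the balance of probabilities (weight is at least 55).
    (d): 76 ≥ 55 [met]
    (e): 67 ≥ 55 [met]
  Stage 2 is satisfied; the onus moves to the contractor.
Stage 3 — burden on contractor; standard: a scintilla of evidence (weight is at least 17).
    (f): 23 ≥ 17 [met]
    (g): 86 − 65 = 21 ≥ 17 [met]
  Stage 3 is satisfied; the contractor continues to bear the burden.
Stage 4 — burden on contractor; standard: a scintilla of evidence (weight is at least 17).
    (h): 25 ≥ 17 [met]
  Stage 4 carried; the final stage is satisfied.
Every stage carried; the contractor prevails.

contractor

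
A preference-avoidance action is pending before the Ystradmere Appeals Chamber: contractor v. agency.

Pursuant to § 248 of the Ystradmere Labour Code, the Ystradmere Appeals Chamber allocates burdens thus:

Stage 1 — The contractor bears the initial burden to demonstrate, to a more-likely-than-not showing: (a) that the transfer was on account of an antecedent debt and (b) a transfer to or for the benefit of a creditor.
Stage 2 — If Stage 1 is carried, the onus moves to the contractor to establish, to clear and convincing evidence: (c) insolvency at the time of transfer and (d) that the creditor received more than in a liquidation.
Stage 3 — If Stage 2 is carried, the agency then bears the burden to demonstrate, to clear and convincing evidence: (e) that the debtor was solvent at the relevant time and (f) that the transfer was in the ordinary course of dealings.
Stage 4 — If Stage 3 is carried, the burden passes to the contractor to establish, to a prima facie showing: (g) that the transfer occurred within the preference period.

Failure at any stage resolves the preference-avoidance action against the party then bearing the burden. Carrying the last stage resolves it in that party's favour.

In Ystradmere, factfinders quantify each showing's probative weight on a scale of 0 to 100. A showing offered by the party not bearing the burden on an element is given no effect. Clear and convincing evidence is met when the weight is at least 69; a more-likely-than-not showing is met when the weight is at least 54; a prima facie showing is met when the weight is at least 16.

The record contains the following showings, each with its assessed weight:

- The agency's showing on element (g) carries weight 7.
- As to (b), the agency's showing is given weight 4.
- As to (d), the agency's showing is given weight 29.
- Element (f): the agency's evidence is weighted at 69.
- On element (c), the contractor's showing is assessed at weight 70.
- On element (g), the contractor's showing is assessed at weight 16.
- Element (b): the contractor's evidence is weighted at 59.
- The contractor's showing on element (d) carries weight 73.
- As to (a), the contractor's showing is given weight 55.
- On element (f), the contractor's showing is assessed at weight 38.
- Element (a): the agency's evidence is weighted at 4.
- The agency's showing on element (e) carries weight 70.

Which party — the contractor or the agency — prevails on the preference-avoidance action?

Stage 1 (contractor, a more-likely-than-not showing, weight is at least 54): (a) 55 (agency's 4 disregarded) ≥ 54 — meets; (b) 59 (agency's 4 disregarded) ≥ 54 — meets.
  Stage 1 is satisfied; the contractor continues to bear the burden.
Stage 2 (contractor, clear and convincing evidence, weight is at least 69): (c) 70 ≥ 69 — meets; (d) 73 (agency's 29 disregarded) ≥ 69 — meets.
  The contractor carries Stage 2; the agency now bears the burden.
Stage 3 (agency, clear and convincing evidence, weight is at least 69): (e) 70 ≥ 69 — meets; (f) 69 (contractor's 38 disregarded) ≥ 69 — meets.
  The agency carries Stage 3; the contractor now bears the burden.
Stage 4 (contractor, a prima facie showing, weight is at least 16): (g) 16 (agency's 7 disregarded) ≥ 16 — meets.
  The contractor carries the last stage.
With every stage satisfied, the contractor prevails.

contractor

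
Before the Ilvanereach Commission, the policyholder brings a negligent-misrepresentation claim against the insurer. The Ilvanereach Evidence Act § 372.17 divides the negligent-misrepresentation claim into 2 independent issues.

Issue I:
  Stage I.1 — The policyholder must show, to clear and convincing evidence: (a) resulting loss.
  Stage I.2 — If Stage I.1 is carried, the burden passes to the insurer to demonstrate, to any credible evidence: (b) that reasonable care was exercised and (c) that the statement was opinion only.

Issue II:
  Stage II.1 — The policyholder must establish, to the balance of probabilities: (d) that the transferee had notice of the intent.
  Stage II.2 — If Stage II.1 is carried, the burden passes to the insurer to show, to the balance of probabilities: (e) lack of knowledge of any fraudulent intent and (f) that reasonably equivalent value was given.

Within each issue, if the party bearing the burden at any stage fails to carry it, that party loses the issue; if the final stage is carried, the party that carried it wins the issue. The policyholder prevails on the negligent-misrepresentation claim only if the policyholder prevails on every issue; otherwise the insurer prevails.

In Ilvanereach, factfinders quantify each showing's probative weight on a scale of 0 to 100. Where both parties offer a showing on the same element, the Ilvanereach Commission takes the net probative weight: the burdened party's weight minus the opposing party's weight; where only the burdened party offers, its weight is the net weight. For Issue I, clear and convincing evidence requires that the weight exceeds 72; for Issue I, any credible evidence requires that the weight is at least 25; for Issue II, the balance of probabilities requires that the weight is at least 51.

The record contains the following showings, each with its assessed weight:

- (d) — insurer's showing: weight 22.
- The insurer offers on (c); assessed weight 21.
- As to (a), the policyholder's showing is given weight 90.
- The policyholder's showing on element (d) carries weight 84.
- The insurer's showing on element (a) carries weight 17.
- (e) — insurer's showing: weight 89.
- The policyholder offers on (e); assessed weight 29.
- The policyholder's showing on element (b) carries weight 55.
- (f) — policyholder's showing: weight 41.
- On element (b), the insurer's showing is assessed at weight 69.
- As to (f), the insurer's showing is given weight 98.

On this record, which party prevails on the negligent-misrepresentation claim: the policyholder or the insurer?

insurer

— Issue I —
Stage I.1 (policyholder, clear and convincing evidence, weight exceeds 72): (a) net 90−17=73 > 72 — meets.
  Stage I.1 is satisfied; the onus moves to the insurer.
Stage I.2 (insurer, any credible evidence, weight is at least 25): (b) net 69−55=14 < 25 — fails; (c) 21 < 25 — fails.
  Stage I.2 not carried; the insurer fails its burden.
So the policyholder prevails on this issue.
— Issue II —
Stage II.1 (policyholder, the balance of probabilities, weight is at least 51): (d) net 84−22=62 ≥ 51 — meets.
  All elements met. The burden passes to the insurer.
Stage II.2 (insurer, the balance of probabilities, weight is at least 51): (e) net 89−29=60 ≥ 51 — meets; (f) net 98−41=57 ≥ 51 — meets.
  Stage II.2 carried; the final stage is satisfied.
With every stage satisfied, the insurer prevails on this issue.
Per-issue: Issue I → policyholder; Issue II → insurer. The policyholder must prevail on every issue; overall, the insurer prevails.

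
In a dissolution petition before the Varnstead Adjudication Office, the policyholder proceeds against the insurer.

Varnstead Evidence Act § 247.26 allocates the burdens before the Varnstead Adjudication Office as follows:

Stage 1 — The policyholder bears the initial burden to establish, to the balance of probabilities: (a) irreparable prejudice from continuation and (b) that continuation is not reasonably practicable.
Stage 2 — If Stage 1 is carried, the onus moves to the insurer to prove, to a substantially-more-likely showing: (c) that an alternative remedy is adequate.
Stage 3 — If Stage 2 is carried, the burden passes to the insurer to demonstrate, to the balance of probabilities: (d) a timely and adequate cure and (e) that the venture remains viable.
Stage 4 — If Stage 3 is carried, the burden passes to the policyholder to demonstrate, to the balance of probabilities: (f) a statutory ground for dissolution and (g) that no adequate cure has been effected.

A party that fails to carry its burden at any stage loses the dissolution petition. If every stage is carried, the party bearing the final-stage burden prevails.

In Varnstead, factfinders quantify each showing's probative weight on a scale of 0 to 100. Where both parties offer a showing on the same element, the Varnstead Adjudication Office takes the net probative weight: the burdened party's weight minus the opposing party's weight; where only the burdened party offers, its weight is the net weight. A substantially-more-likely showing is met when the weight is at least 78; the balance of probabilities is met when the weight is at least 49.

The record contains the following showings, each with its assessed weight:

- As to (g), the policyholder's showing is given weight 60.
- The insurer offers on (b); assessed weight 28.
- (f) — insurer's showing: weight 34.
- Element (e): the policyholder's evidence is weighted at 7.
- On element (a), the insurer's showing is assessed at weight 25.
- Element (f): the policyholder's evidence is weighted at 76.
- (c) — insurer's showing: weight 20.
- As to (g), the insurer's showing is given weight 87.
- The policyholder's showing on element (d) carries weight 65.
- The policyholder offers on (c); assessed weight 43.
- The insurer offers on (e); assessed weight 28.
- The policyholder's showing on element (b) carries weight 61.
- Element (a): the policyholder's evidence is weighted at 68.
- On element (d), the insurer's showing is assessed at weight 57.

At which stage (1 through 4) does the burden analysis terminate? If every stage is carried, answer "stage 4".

Stage 1 — burden on policyholder; standard: the balance of probabilities (weight is at least 49).
    (a): 68 − 25 = 43 < 49 [not met]
    (b): 61 − 28 = 33 < 49 [not met]
  Not every element is met, so the policyholder fails to carry Stage 1.
So the insurer prevails.

stage 1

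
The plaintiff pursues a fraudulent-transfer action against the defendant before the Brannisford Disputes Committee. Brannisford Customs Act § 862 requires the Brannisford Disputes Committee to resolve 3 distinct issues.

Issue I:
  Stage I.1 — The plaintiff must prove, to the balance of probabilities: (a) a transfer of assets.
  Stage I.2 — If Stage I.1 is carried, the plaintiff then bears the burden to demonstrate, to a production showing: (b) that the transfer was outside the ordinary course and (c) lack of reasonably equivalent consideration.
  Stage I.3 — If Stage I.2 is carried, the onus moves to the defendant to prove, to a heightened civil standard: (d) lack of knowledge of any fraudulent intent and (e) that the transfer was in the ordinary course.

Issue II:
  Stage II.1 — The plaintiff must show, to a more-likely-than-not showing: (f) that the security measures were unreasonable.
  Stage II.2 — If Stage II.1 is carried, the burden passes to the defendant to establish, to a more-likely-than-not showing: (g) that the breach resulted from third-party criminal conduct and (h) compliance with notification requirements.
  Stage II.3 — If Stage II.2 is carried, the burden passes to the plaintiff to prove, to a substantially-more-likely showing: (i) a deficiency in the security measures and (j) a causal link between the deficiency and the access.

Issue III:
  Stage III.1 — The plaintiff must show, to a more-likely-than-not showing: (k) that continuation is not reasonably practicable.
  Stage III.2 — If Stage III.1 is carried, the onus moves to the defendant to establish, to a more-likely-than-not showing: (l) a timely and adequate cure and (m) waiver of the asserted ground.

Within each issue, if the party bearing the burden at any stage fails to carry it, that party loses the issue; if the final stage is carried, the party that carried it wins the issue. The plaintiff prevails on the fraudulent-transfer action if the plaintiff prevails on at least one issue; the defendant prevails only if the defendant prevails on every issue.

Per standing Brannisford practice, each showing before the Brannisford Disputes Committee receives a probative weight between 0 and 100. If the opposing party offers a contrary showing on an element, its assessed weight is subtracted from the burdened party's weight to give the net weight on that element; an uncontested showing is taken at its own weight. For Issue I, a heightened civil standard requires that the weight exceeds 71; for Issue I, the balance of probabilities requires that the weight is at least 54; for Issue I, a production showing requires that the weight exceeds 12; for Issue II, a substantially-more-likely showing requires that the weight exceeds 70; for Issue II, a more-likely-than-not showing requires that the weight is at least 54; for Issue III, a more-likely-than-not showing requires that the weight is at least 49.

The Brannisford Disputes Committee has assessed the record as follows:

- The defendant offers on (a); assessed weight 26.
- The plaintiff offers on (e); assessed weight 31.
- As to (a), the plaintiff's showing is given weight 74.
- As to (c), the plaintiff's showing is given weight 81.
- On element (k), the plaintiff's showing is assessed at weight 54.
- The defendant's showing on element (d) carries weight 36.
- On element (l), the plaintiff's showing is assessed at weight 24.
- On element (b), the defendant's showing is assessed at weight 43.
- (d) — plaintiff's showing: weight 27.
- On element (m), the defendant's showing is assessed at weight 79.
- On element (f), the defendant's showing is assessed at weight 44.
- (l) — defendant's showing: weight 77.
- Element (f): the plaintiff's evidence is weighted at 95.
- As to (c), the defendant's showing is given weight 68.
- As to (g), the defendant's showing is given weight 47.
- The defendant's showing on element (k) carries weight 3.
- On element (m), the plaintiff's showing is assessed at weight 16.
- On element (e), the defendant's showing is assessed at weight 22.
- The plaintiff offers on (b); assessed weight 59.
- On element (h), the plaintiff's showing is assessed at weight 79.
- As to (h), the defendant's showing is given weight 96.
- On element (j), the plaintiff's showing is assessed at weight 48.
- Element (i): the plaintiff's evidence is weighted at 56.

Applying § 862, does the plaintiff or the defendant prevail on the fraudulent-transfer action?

defendant

— Issue I —
Stage I.1 (plaintiff, the balance of probabilities, weight is at least 54): (a) net 74−26=48 < 54 — fails.
  Stage I.1 not carried; the plaintiff fails its burden.
The analysis ends at Stage I.1; the defendant prevails on this issue.
— Issue II —
At Stage II.1 the plaintiff must meet a more-likely-than-not showing (weight is at least 54): on (f) the weight is 95 less the opposing 44 gives net 51, < 54, so (f) does not meet the standard.
  The plaintiff does not carry Stage II.1.
The defendant prevails on this issue.
— Issue III —
Stage III.1 — burden on plaintiff; standard: a more-likely-than-not showing (weight is at least 49).
    (k): 54 − 3 = 51 ≥ 49 [met]
  Stage III.1 is satisfied; the onus moves to the defendant.
Stage III.2 — burden on defendant; standard: a more-likely-than-not showing (weight is at least 49).
    (l): 77 − 24 = 53 ≥ 49 [met]
    (m): 79 − 16 = 63 ≥ 49 [met]
  Stage III.2 carried; the final stage is satisfied.
All stages carried — the defendant prevails on this issue.
Per-issue: Issue I → defendant; Issue II → defendant; Issue III → defendant. The plaintiff must prevail on at least one issue; overall, the defendant prevails.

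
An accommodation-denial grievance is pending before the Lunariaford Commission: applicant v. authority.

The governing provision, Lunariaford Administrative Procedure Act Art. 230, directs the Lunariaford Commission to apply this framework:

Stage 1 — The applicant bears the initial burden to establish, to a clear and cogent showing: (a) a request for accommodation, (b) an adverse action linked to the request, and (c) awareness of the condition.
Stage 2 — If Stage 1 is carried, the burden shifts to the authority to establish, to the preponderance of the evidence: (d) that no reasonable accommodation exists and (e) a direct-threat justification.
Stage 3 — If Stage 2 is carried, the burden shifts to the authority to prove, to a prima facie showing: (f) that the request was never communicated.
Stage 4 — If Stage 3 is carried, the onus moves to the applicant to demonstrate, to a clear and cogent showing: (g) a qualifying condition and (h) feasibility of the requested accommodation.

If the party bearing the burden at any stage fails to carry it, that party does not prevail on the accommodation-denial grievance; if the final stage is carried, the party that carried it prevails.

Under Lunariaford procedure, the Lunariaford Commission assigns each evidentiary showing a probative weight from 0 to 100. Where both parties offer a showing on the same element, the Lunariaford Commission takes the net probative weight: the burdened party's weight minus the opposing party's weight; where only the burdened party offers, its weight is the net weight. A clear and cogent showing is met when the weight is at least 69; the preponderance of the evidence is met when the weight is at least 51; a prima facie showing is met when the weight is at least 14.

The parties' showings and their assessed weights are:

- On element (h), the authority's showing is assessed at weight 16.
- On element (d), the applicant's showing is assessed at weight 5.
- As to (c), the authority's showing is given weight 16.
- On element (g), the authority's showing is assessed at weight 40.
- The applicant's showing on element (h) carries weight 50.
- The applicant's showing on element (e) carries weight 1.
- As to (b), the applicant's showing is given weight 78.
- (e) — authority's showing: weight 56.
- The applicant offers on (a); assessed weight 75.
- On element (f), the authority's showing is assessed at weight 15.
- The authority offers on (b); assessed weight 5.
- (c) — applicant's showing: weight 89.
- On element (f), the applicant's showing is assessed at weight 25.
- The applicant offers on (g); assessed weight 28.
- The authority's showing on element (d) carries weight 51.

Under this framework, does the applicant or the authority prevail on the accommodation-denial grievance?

applicant

Stage 1 (applicant, a clear and cogent showing, weight is at least 69): (a) 75 ≥ 69 — meets; (b) net 78−5=73 ≥ 69 — meets; (c) net 89−16=73 ≥ 69 — meets.
  Stage 1 is satisfied; the onus moves to the authority.
Stage 2 (authority, the preponderance of the evidence, weight is at least 51): (d) net 51−5=46 < 51 — fails; (e) net 56−1=55 ≥ 51 — meets.
  Stage 2 not carried; the authority fails its burden.
The applicant prevails.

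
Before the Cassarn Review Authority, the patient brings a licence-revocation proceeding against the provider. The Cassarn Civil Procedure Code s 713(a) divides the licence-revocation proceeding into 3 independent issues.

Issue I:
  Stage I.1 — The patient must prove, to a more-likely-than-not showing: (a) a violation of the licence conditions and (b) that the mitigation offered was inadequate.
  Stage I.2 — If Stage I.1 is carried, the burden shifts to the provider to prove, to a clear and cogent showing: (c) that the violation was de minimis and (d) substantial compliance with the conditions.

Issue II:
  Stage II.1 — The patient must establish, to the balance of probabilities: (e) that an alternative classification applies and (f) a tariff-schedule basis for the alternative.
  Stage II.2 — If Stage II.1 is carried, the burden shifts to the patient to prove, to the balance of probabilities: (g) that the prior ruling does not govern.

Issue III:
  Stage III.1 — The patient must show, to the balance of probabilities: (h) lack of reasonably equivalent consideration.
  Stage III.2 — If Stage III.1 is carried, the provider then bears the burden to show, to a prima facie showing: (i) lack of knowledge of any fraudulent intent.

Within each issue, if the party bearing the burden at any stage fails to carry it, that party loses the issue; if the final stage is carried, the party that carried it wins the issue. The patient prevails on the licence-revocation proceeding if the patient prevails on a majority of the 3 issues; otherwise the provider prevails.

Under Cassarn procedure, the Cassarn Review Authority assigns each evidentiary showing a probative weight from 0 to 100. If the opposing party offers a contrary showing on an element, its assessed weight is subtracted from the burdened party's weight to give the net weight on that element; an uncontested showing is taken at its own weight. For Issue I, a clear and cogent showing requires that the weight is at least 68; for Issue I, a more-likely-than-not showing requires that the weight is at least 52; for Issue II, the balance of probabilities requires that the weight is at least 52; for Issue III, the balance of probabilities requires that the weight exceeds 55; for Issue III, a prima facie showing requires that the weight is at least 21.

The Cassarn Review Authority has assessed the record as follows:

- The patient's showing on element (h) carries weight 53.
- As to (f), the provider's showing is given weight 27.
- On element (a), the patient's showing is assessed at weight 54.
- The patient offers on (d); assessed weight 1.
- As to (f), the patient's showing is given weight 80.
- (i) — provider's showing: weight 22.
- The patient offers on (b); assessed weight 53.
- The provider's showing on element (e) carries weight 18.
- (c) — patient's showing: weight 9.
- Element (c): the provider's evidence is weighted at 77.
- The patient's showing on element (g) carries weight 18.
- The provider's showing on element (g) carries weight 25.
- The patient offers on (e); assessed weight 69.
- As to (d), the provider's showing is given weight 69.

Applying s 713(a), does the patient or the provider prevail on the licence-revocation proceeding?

— Issue I —
Stage I.1 (patient, a more-likely-than-not showing, weight is at least 52): (a) 54 ≥ 52 — meets; (b) 53 ≥ 52 — meets.
  Stage I.1 is satisfied; the onus moves to the provider.
Stage I.2 (provider, a clear and cogent showing, weight is at least 68): (c) net 77−9=68 ≥ 68 — meets; (d) net 69−1=68 ≥ 68 — meets.
  All elements met at the final stage.
Every stage carried; the provider prevails on this issue.
— Issue II —
At Stage II.1 the patient must meet the balance of probabilities (weight is at least 52): on (e) the weight is 69 less the opposing 18 gives net 51, which does not reach 52, so (e) does not meet the standard; on (f) the weight is 80 less the opposing 27 gives net 53, which does reach 52, so (f) meets the standard.
  Stage II.1 not carried; the patient fails its burden.
The provider prevails on this issue.
— Issue III —
Stage III.1 — burden on patient; standard: the balance of probabilities (weight exceeds 55).
    (h): 53 ≤ 55 [not met]
  Stage III.1 not carried; the patient fails its burden.
The analysis ends at Stage III.1; the provider prevails on this issue.
Per-issue: Issue I → provider; Issue II → provider; Issue III → provider. The patient must prevail on a majority of issues; overall, the provider prevails.

provider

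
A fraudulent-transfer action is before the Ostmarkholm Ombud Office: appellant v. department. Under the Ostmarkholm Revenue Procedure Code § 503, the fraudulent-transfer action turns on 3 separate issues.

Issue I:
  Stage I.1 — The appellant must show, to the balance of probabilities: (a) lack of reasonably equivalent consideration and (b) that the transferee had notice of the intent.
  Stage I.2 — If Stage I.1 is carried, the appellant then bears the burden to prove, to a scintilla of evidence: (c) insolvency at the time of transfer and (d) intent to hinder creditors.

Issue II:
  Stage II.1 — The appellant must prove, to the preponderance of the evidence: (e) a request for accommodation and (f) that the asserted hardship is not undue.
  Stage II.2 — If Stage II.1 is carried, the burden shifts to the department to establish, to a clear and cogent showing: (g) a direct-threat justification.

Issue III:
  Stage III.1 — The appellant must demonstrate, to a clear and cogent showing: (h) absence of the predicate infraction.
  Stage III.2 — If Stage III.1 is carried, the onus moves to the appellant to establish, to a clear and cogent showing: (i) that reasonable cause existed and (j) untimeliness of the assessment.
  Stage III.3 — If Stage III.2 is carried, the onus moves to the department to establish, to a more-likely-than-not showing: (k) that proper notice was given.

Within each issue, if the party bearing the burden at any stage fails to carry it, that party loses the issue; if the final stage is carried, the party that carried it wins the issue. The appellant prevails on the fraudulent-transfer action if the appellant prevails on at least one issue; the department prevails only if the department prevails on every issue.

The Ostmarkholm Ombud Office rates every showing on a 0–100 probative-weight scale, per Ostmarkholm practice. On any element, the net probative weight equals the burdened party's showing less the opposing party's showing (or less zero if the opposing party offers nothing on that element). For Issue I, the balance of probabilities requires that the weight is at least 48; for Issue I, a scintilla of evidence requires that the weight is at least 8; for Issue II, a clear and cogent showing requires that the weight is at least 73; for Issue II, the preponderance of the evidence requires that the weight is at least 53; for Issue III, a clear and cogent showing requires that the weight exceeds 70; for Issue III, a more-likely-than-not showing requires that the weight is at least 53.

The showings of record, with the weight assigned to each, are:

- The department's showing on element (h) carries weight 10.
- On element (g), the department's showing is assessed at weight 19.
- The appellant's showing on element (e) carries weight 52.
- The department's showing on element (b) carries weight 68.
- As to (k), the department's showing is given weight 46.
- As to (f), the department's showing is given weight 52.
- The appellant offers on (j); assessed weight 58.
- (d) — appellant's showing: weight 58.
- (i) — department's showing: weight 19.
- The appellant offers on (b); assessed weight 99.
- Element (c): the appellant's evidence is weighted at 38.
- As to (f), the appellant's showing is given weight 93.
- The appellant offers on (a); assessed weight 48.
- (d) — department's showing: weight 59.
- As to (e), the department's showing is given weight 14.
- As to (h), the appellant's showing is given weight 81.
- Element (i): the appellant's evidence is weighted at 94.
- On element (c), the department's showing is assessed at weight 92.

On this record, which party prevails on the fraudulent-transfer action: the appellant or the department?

department

— Issue I —
At Stage I.1 the appellant must meet the balance of probabilities (weight is at least 48): on (a) the weight is 48, which does reach 48, so (a) meets the standard; on (b) the weight is 99 less the opposing 68 gives net 31, < 48, so (b) does not meet the standard.
  The appellant does not carry Stage I.1.
So the department prevails on this issue.
— Issue II —
Stage II.1 (appellant, the preponderance of the evidence, weight is at least 53): (e) net 52−14=38 < 53 — fails; (f) net 93−52=41 < 53 — fails.
  The appellant does not carry Stage II.1.
The analysis ends at Stage II.1; the department prevails on this issue.
— Issue III —
Stage III.1 (appellant, a clear and cogent showing, weight exceeds 70): (h) net 81−10=71 > 70 — meets.
  All elements met. The appellant retains the burden for Stage III.2.
Stage III.2 (appellant, a clear and cogent showing, weight exceeds 70): (i) net 94−19=75 > 70 — meets; (j) 58 ≤ 70 — fails.
  The appellant does not carry Stage III.2.
The analysis ends at Stage III.2; the department prevails on this issue.
Per-issue: Issue I → department; Issue II → department; Issue III → department. The appellant must prevail on at least one issue; overall, the department prevails.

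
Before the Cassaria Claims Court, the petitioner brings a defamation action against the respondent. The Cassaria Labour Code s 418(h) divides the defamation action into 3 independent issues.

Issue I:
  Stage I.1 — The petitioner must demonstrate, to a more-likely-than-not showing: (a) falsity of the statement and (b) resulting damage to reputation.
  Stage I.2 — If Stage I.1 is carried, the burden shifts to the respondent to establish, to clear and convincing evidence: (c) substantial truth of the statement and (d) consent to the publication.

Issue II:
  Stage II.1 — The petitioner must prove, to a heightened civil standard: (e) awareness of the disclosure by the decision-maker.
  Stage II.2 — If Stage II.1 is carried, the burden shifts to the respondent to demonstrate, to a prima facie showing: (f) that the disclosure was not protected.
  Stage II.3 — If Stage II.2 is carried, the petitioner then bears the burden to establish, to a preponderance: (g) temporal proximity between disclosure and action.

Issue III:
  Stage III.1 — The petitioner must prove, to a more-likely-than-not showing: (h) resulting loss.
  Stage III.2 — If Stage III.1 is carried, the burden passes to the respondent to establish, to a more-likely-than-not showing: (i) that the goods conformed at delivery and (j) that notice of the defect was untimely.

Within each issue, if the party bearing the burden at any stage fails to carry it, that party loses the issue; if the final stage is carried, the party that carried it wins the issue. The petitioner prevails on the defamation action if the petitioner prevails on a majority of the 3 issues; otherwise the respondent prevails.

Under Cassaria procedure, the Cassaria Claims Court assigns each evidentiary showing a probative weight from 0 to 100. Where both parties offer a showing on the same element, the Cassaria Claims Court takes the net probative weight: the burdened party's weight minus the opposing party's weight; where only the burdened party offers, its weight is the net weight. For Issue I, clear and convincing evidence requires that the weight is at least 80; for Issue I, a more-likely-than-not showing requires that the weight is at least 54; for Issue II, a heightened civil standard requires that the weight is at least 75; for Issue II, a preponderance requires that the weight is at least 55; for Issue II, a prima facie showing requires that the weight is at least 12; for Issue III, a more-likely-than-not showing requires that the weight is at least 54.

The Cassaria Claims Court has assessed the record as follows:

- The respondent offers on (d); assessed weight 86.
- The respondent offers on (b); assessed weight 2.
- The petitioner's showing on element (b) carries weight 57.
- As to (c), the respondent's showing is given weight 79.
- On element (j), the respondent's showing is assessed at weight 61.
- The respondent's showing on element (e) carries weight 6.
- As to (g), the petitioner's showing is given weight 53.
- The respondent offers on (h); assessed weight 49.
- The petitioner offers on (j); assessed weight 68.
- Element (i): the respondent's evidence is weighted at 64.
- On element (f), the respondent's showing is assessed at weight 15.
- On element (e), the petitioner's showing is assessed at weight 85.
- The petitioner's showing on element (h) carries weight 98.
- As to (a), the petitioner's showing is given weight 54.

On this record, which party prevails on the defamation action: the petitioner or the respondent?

— Issue I —
Stage I.1 (petitioner, a more-likely-than-not showing, weight is at least 54): (a) 54 ≥ 54 — meets; (b) net 57−2=55 ≥ 54 — meets.
  All elements met. The burden passes to the respondent.
Stage I.2 (respondent, clear and convincing evidence, weight is at least 80): (c) 79 < 80 — fails; (d) 86 ≥ 80 — meets.
  The respondent does not carry Stage I.2.
The analysis ends at Stage I.2; the petitioner prevails on this issue.
— Issue II —
Stage II.1 — burden on petitioner; standard: a heightened civil standard (weight is at least 75).
    (e): 85 − 6 = 79 ≥ 75 [met]
  Stage II.1 is satisfied; the onus moves to the respondent.
Stage II.2 — burden on respondent; standard: a prima facie showing (weight is at least 12).
    (f): 15 ≥ 12 [met]
  Stage II.2 carried; the burden shifts to the petitioner.
Stage II.3 — burden on petitioner; standard: a preponderance (weight is at least 55).
    (g): 53 < 55 [not met]
  Stage II.3 not carried; the petitioner fails its burden.
So the respondent prevails on this issue.
— Issue III —
At Stage III.1 the petitioner must meet a more-likely-than-not showing (weight is at least 54): on (h) the weight is 98 less the opposing 49 gives net 49, < 54, so (h) does not meet the standard.
  Not every element is met, so the petitioner fails to carry Stage III.1.
So the respondent prevails on this issue.
Per-issue: Issue I → petitioner; Issue II → respondent; Issue III → respondent. The petitioner must prevail on a majority of issues; overall, the respondent prevails.

respondent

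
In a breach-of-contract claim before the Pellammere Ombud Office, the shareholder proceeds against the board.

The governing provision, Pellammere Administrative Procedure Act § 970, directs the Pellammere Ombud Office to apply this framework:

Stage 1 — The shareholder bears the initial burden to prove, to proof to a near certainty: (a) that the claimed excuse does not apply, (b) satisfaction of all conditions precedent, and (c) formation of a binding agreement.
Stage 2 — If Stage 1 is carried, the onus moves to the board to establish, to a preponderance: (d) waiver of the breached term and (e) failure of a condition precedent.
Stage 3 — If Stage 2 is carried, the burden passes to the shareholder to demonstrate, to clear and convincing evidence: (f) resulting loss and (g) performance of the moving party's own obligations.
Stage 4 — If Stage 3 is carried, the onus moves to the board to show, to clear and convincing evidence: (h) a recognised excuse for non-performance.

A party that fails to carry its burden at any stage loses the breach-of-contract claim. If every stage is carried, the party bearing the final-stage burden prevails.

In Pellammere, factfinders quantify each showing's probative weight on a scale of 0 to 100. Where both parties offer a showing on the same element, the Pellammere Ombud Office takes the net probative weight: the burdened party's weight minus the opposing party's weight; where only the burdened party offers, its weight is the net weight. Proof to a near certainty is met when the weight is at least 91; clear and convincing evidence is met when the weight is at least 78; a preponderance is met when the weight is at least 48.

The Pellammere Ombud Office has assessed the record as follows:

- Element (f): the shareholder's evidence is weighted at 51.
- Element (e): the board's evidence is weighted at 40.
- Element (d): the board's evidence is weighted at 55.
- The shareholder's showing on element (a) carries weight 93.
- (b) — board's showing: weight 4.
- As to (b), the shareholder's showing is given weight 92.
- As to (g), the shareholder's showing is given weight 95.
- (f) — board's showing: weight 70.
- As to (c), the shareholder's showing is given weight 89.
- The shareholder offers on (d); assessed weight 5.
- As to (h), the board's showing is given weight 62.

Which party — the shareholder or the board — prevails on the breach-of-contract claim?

At Stage 1 the shareholder must meet proof to a near certainty (weight is at least 91): on (a) the weight is 93, ≥ 91, so (a) meets the standard; on (b) the weight is 92 less the opposing 4 gives net 88, < 91, so (b) does not meet the standard; on (c) the weight is 89, which does not reach 91, so (c) does not meet the standard.
  Not every element is met, so the shareholder fails to carry Stage 1.
So the board prevails.

board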